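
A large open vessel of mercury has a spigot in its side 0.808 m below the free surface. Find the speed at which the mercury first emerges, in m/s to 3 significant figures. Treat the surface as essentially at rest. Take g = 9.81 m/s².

3.98 m/s

Bernoulli from surface to hole (P equal, v_surface ≈ 0): v = √(2gh) = √(2×9.81×0.808) = 3.98 m/s.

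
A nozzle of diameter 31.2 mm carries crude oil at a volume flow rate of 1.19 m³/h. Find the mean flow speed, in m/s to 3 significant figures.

Q = 1.19 m³/h = 0.000331 m³/s.
v = Q/A = 0.000331 / 0.000765 = 0.432 m/s.

v ≈ 0.432 m/s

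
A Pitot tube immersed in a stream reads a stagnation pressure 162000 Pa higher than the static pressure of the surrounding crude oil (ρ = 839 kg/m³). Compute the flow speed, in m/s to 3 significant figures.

Bernoulli between the free stream and the stagnation point: ½ρv² = P_stag − P_static.
v = √(2ΔP/ρ) = √(2·162000/839) = 19.7 m/s.

v ≈ 19.7 m/s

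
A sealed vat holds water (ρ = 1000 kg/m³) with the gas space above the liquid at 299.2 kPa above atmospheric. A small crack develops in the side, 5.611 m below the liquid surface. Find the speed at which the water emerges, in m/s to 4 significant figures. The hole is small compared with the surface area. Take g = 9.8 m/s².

Take point 1 at the surface (v₁ ≈ 0) and point 2 at the hole (at atmospheric pressure). Bernoulli: P₁ + ρg h = P_atm + ½ρv₂².
With P₁ − P_atm = 299200 Pa, v₂ = √(2gh + 2ΔP/ρ) = √(2·9.8·5.611 + 2·299200/1000) = 26.62 m/s.

v ≈ 26.62 m/s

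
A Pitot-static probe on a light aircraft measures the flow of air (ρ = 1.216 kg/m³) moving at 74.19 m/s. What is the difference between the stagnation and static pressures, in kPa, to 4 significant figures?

3.347 kPa

At the stagnation point the flow is brought to rest, so Bernoulli gives P_stag − P_static = ½ρv².
ΔP = ½·1.216·74.19² = 3347 Pa.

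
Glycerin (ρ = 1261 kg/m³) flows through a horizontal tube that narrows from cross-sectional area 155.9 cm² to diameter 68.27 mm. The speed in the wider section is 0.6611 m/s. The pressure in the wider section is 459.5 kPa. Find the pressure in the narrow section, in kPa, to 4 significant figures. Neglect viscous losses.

P₂ ≈ 454.8 kPa

Continuity gives A₁v₁ = A₂v₂, so v₂ = (155.9 cm²)/(36.61 cm²) × 0.6611 m/s = 2.816 m/s.
Bernoulli (h₁ = h₂): P₁ − P₂ = ½ρ(v₂² − v₁²).
P₂ = P₁ − ½ρ(v₂² − v₁²) = 459500 − ½·1261·(2.816² − 0.6611²) = 459500 − 4723 = 454800 Pa.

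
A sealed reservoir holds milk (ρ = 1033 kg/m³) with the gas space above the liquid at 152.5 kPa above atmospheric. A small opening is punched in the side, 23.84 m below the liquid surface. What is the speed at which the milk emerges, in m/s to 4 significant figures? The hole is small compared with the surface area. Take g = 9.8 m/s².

27.61 m/s

Take point 1 at the surface (v₁ ≈ 0) and point 2 at the hole (at atmospheric pressure). Bernoulli: P₁ + ρg h = P_atm + ½ρv₂².
With P₁ − P_atm = 152500 Pa, v₂ = √(2gh + 2ΔP/ρ) = √(2·9.8·23.84 + 2·152500/1033) = 27.61 m/s.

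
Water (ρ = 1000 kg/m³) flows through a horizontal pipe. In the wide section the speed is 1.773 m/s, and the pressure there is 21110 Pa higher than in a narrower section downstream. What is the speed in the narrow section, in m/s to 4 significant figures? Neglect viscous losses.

v₂ ≈ 6.735 m/s

Along the level pipe P + ½ρv² is conserved, hence v₂² = v₁² + 2(P₁ − P₂)/ρ.
v₂ = √(1.773² + 2·21110/1000) = √(3.144 + 42.22) = 6.735 m/s.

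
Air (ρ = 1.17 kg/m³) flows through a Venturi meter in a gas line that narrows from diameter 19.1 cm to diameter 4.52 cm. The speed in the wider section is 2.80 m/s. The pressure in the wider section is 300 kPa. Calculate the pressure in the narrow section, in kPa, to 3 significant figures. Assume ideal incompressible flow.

Continuity gives A₁v₁ = A₂v₂, so v₂ = (287 cm²)/(16.0 cm²) × 2.80 m/s = 50.0 m/s.
The pipe is horizontal, so Bernoulli reduces to P₁ + ½ρv₁² = P₂ + ½ρv₂².
P₂ = P₁ − ½ρ(v₂² − v₁²) = 300000 − ½·1.17·(50.0² − 2.80²) = 300000 − 1460 = 299000 Pa.

P₂ ≈ 299 kPa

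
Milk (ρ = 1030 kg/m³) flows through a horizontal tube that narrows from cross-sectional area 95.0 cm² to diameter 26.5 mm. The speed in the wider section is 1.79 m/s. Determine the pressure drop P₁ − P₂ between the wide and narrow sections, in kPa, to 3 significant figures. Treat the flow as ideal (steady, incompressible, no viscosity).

Mass conservation (A₁v₁ = A₂v₂) gives v₂ = 1.79 × 95.0/5.52 = 30.8 m/s.
With no height change, Bernoulli's equation is P₁ + ½ρv₁² = P₂ + ½ρv₂².
P₁ − P₂ = ½·1030·(30.8² − 1.79²) = ½·1030·947 = 488000 Pa.

488 kPa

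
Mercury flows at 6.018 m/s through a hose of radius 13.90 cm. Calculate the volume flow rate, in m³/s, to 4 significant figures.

Q ≈ 0.3653 m³/s

Q = A·v = 0.06070 m² × 6.018 m/s = 0.3653 m³/s.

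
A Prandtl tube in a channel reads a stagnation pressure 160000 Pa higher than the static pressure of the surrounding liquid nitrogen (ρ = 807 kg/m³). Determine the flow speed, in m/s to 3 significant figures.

v ≈ 19.9 m/s

At the stagnation point the flow is brought to rest, so Bernoulli gives P_stag − P_static = ½ρv².
v = √(2ΔP/ρ) = √(2·160000/807) = 19.9 m/s.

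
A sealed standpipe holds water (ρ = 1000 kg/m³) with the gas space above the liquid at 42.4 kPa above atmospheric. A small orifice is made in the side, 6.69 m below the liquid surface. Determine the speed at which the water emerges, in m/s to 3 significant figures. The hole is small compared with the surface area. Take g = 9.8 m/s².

Take point 1 at the surface (v₁ ≈ 0) and point 2 at the hole (at atmospheric pressure). Bernoulli: P₁ + ρg h = P_atm + ½ρv₂².
With P₁ − P_atm = 42400 Pa, v₂ = √(2gh + 2ΔP/ρ) = √(2·9.8·6.69 + 2·42400/1000) = 14.7 m/s.

v ≈ 14.7 m/s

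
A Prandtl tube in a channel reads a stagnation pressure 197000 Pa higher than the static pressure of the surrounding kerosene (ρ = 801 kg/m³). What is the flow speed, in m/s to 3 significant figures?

At the stagnation point the flow is brought to rest, so Bernoulli gives P_stag − P_static = ½ρv².
v = √(2ΔP/ρ) = √(2·197000/801) = 22.2 m/s.

v ≈ 22.2 m/s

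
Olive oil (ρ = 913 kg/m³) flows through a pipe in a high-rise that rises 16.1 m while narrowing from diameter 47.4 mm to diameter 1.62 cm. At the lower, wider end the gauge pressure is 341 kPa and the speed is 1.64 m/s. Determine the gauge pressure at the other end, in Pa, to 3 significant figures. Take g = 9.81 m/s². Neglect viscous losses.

P₂ ≈ 108000 Pa

The volume flow rate is constant, so v₂ = (A₁/A₂)v₁ = (17.6/2.06)·1.64 = 14.0 m/s.
Energy conservation along the streamline gives P₂ = P₁ − ½ρ(v₂² − v₁²) − ρg(h₂ − h₁).
P₂ = 341000 + ½·913·(1.64² − 14.0²) − 913·9.81·(+16.1) = 341000 + (-88800) − (144000) = 108000 Pa.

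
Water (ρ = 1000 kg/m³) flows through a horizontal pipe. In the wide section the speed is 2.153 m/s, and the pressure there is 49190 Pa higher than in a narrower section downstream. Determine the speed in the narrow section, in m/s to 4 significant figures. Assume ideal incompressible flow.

v₂ ≈ 10.15 m/s

With h₁ = h₂, rearranging Bernoulli gives v₂ = √(v₁² + 2ΔP/ρ).
v₂ = √(2.153² + 2·49190/1000) = √(4.635 + 98.38) = 10.15 m/s.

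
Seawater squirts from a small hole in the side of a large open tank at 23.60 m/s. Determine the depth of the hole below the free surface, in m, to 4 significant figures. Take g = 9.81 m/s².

For a small hole in a large open tank, ½v² = gh, giving h = v²/(2g).
h = 23.60²/(2·9.81) = 557.0/19.62 = 28.39 m.

28.39 m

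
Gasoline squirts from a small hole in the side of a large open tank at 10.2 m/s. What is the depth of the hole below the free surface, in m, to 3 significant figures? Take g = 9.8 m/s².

5.31 m

Inverting v = √(2gh) gives h = v² / 2g.
h = 10.2²/(2·9.8) = 104/19.60 = 5.31 m.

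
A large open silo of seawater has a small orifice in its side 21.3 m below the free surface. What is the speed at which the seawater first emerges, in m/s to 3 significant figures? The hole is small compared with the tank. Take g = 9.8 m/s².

20.4 m/s

The surface is effectively still and both ends are open, so ½v² = gh and v = √(2·9.8·21.3) = 20.4 m/s.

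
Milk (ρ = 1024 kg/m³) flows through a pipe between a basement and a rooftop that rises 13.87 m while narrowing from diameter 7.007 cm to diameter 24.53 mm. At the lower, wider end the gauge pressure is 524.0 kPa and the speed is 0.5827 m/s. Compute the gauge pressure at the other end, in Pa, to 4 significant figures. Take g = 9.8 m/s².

P₂ ≈ 373400 Pa

The volume flow rate is constant, so v₂ = (A₁/A₂)v₁ = (38.56/4.726)·0.5827 = 4.755 m/s.
Bernoulli: P₁ + ½ρv₁² + ρg h₁ = P₂ + ½ρv₂² + ρg h₂, so P₂ = P₁ + ½ρ(v₁² − v₂²) − ρg(h₂ − h₁).
P₂ = 524000 + ½·1024·(0.5827² − 4.755²) − 1024·9.8·(+13.87) = 524000 + (-11400) − (139200) = 373400 Pa.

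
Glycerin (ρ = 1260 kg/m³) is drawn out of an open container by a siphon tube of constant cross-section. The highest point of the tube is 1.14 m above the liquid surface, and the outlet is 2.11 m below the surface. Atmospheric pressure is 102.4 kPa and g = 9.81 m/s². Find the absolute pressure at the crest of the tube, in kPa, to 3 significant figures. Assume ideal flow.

62.2 kPa

From the surface to the outlet (both open to atmosphere, surface at rest): v = √(2g·h_out) = √(2·9.81·2.11) = 6.43 m/s.
Continuity keeps v the same throughout the tube; from surface to crest, P_atm + 0 = P_top + ½ρv² + ρg·h_top.
P_top = 102400 − ½·1260·6.43² − 1260·9.81·1.14 = 62200 Pa.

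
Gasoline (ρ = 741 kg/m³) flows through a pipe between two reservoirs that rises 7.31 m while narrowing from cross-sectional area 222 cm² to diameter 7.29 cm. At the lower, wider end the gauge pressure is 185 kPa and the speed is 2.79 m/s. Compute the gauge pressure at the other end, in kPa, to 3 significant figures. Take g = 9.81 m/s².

P₂ = 53.2 kPa

By continuity, v₂ = v₁·A₁/A₂ = 2.79·(222/41.7) = 14.8 m/s.
Energy conservation along the streamline gives P₂ = P₁ − ½ρ(v₂² − v₁²) − ρg(h₂ − h₁).
P₂ = 185000 + ½·741·(2.79² − 14.8²) − 741·9.81·(+7.31) = 185000 + (-78700) − (53100) = 53200 Pa.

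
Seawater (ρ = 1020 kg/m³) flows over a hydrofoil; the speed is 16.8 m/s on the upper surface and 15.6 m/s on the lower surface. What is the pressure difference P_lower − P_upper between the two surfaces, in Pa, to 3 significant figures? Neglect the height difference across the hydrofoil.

Bernoulli (same height): P_lower − P_upper = ½ρ(v_upper² − v_lower²).
ΔP = ½·1020·(16.8² − 15.6²) = 19800 Pa.

ΔP ≈ 19800 Pa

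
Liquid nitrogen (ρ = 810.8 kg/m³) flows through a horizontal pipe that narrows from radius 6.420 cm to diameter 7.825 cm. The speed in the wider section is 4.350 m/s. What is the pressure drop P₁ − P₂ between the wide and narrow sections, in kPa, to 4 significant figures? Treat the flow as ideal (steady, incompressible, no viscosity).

47.94 kPa

Continuity gives A₁v₁ = A₂v₂, so v₂ = (129.5 cm²)/(48.09 cm²) × 4.350 m/s = 11.71 m/s.
Bernoulli (h₁ = h₂): P₁ − P₂ = ½ρ(v₂² − v₁²).
P₁ − P₂ = ½·810.8·(11.71² − 4.350²) = ½·810.8·118.3 = 47940 Pa.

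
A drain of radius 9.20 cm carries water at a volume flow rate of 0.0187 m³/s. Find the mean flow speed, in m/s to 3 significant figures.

v ≈ 0.703 m/s

Q = 0.0187 m³/s = 0.0187 m³/s.
v = Q/A = 0.0187 / 0.0266 = 0.703 m/s.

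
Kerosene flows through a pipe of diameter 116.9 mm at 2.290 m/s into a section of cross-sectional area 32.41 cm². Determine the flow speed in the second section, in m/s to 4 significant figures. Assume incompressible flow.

v₂ ≈ 7.584 m/s

Continuity gives A₁v₁ = A₂v₂, so v₂ = (107.3 cm²)/(32.41 cm²) × 2.290 m/s = 7.584 m/s.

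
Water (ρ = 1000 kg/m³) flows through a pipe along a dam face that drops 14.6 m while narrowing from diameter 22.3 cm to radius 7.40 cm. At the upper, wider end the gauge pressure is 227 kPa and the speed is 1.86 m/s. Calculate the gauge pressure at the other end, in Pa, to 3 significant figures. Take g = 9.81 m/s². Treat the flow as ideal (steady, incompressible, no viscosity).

By continuity, v₂ = v₁·A₁/A₂ = 1.86·(391/172) = 4.22 m/s.
Applying Bernoulli between the two ends and solving for P₂: P₂ = P₁ + ½ρ(v₁² − v₂²) − ρgΔh.
P₂ = 227000 + ½·1000·(1.86² − 4.22²) − 1000·9.81·(−14.6) = 227000 + (-7190) − (-143000) = 363000 Pa.

P₂ ≈ 363000 Pa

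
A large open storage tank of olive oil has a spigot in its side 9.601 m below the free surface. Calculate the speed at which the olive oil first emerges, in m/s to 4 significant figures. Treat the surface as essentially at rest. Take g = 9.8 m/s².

The surface is effectively still and both ends are open, so ½v² = gh and v = √(2·9.8·9.601) = 13.72 m/s.

v ≈ 13.72 m/s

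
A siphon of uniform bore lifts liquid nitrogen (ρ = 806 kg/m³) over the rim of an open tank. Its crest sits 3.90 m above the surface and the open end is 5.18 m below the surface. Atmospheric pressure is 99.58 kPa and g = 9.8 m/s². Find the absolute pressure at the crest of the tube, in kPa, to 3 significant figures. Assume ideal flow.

The outlet speed comes from Torricelli: v = √(2g·5.18) = 10.1 m/s.
With constant cross-section the crest speed equals v; applying Bernoulli from the surface up to the crest, P_top = P_atm − ½ρv² − ρg·h_top.
P_top = 99580 − ½·806·10.1² − 806·9.8·3.90 = 27900 Pa.

P_top = 27.9 kPa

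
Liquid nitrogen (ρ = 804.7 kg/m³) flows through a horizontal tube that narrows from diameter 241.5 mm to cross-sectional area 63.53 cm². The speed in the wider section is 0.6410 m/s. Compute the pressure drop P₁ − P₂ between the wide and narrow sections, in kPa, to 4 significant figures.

ΔP ≈ 8.429 kPa

Mass conservation (A₁v₁ = A₂v₂) gives v₂ = 0.6410 × 458.1/63.53 = 4.622 m/s.
The pipe is horizontal, so Bernoulli reduces to P₁ + ½ρv₁² = P₂ + ½ρv₂².
P₁ − P₂ = ½·804.7·(4.622² − 0.6410²) = ½·804.7·20.95 = 8429 Pa.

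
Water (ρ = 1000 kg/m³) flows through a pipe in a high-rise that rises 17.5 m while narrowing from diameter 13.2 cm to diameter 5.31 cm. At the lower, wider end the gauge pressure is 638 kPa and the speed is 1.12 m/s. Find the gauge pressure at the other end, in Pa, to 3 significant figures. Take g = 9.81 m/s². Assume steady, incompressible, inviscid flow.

Continuity gives A₁v₁ = A₂v₂, so v₂ = (137 cm²)/(22.1 cm²) × 1.12 m/s = 6.92 m/s.
Energy conservation along the streamline gives P₂ = P₁ − ½ρ(v₂² − v₁²) − ρg(h₂ − h₁).
P₂ = 638000 + ½·1000·(1.12² − 6.92²) − 1000·9.81·(+17.5) = 638000 + (-23300) − (172000) = 443000 Pa.

443000 Pa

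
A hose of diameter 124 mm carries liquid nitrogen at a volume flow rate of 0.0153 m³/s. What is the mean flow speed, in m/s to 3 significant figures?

v ≈ 1.27 m/s

Q = 0.0153 m³/s = 0.0153 m³/s.
v = Q/A = 0.0153 / 0.0121 = 1.27 m/s.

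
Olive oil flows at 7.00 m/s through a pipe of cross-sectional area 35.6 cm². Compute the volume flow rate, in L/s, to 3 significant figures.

Q ≈ 24.9 L/s

Q = A·v = 0.00356 m² × 7.00 m/s = 0.0249 m³/s.
Converting: 0.0249 m³/s × 1000 = 24.9 L/s.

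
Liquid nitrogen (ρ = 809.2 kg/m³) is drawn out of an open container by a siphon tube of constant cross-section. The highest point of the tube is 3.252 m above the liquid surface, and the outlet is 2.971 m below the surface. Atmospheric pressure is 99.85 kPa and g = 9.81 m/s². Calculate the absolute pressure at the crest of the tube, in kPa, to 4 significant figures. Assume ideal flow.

The outlet speed comes from Torricelli: v = √(2g·2.971) = 7.635 m/s.
With constant cross-section the crest speed equals v; applying Bernoulli from the surface up to the crest, P_top = P_atm − ½ρv² − ρg·h_top.
P_top = 99850 − ½·809.2·7.635² − 809.2·9.81·3.252 = 50450 Pa.

P_top ≈ 50.45 kPa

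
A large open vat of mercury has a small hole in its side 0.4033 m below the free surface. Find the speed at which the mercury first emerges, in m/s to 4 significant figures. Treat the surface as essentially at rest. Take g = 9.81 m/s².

Torricelli's result v = √(2gh) gives v = √(2·9.81·0.4033) = 2.813 m/s.

v ≈ 2.813 m/s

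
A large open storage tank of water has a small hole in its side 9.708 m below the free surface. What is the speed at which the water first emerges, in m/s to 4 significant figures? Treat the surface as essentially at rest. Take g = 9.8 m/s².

v ≈ 13.79 m/s

The surface is effectively still and both ends are open, so ½v² = gh and v = √(2·9.8·9.708) = 13.79 m/s.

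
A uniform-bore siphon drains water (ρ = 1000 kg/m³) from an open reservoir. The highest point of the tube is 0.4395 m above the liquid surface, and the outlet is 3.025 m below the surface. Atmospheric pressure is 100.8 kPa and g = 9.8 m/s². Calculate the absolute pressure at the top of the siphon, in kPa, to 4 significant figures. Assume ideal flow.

P_top ≈ 66.85 kPa

From the surface to the outlet (both open to atmosphere, surface at rest): v = √(2g·h_out) = √(2·9.8·3.025) = 7.700 m/s.
The bore is uniform, so the speed at the crest is the same v. Bernoulli surface→crest: P_atm = P_top + ½ρv² + ρg·h_top.
P_top = 100800 − ½·1000·7.700² − 1000·9.8·0.4395 = 66850 Pa.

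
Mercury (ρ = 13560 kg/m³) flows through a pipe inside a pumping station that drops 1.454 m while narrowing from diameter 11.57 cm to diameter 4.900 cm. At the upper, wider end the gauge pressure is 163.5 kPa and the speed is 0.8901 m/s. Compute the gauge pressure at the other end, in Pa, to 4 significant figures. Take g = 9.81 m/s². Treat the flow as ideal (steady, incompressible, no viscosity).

The volume flow rate is constant, so v₂ = (A₁/A₂)v₁ = (105.1/18.86)·0.8901 = 4.963 m/s.
Applying Bernoulli between the two ends and solving for P₂: P₂ = P₁ + ½ρ(v₁² − v₂²) − ρgΔh.
P₂ = 163500 + ½·13560·(0.8901² − 4.963²) − 13560·9.81·(−1.454) = 163500 + (-161600) − (-193400) = 195300 Pa.

P₂ ≈ 195300 Pa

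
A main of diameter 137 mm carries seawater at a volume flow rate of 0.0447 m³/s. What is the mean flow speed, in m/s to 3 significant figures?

Q = 0.0447 m³/s = 0.0447 m³/s.
v = Q/A = 0.0447 / 0.0147 = 3.03 m/s.

v = 3.03 m/s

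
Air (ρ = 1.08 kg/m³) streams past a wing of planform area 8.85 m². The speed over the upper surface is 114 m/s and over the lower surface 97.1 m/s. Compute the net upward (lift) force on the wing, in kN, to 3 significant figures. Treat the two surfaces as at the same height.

F ≈ 17.0 kN

With equal heights on the two surfaces, Bernoulli gives P_lower − P_upper = ½ρ(v_upper² − v_lower²).
ΔP = ½·1.08·(114² − 97.1²) = 1930 Pa.
Lift = ΔP · A = 1930 × 8.85 = 17000 N.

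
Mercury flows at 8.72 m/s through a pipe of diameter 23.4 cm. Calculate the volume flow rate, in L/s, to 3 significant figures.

Q ≈ 375 L/s

Q = A·v = 0.0430 m² × 8.72 m/s = 0.375 m³/s.
Converting: 0.375 m³/s × 1000 = 375 L/s.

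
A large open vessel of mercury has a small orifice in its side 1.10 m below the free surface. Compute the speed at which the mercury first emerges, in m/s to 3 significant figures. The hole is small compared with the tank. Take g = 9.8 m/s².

Bernoulli from surface to hole (P equal, v_surface ≈ 0): v = √(2gh) = √(2×9.8×1.10) = 4.64 m/s.

v ≈ 4.64 m/s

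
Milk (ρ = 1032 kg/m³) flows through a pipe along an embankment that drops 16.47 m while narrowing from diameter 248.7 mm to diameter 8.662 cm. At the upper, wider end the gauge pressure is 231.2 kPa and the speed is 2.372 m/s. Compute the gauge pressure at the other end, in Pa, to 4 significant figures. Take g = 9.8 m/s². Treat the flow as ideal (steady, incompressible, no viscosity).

P₂ = 203400 Pa

The volume flow rate is constant, so v₂ = (A₁/A₂)v₁ = (485.8/58.93)·2.372 = 19.55 m/s.
Energy conservation along the streamline gives P₂ = P₁ − ½ρ(v₂² − v₁²) − ρg(h₂ − h₁).
P₂ = 231200 + ½·1032·(2.372² − 19.55²) − 1032·9.8·(−16.47) = 231200 + (-194400) − (-166600) = 203400 Pa.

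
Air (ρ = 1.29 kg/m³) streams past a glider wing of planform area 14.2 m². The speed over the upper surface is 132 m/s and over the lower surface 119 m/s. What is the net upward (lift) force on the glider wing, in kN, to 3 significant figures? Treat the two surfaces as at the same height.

The faster flow above has the lower pressure; Bernoulli (same height) gives ΔP = ½ρ(v_up² − v_low²).
ΔP = ½·1.29·(132² − 119²) = 2100 Pa.
Lift = ΔP · A = 2100 × 14.2 = 29900 N.

F = 29.9 kN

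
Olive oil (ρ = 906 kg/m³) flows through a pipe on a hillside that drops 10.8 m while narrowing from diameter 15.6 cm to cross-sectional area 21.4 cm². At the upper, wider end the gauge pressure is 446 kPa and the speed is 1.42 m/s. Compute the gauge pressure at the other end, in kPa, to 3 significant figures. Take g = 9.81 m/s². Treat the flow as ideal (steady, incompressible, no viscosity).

By continuity, v₂ = v₁·A₁/A₂ = 1.42·(191/21.4) = 12.7 m/s.
Bernoulli: P₁ + ½ρv₁² + ρg h₁ = P₂ + ½ρv₂² + ρg h₂, so P₂ = P₁ + ½ρ(v₁² − v₂²) − ρg(h₂ − h₁).
P₂ = 446000 + ½·906·(1.42² − 12.7²) − 906·9.81·(−10.8) = 446000 + (-72000) − (-96000) = 470000 Pa.

470 kPa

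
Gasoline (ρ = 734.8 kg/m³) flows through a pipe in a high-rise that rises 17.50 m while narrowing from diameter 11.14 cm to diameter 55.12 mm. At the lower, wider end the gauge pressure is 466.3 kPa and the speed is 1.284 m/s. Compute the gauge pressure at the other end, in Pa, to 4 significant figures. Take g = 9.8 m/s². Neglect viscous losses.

P₂ ≈ 330800 Pa

Continuity gives A₁v₁ = A₂v₂, so v₂ = (97.47 cm²)/(23.86 cm²) × 1.284 m/s = 5.245 m/s.
Energy conservation along the streamline gives P₂ = P₁ − ½ρ(v₂² − v₁²) − ρg(h₂ − h₁).
P₂ = 466300 + ½·734.8·(1.284² − 5.245²) − 734.8·9.8·(+17.50) = 466300 + (-9500) − (126000) = 330800 Pa.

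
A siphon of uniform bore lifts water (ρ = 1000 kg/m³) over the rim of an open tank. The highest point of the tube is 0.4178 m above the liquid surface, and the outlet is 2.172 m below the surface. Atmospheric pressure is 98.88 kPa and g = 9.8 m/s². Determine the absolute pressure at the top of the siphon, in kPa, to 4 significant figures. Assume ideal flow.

From the surface to the outlet (both open to atmosphere, surface at rest): v = √(2g·h_out) = √(2·9.8·2.172) = 6.525 m/s.
With constant cross-section the crest speed equals v; applying Bernoulli from the surface up to the crest, P_top = P_atm − ½ρv² − ρg·h_top.
P_top = 98880 − ½·1000·6.525² − 1000·9.8·0.4178 = 73500 Pa.

73.50 kPa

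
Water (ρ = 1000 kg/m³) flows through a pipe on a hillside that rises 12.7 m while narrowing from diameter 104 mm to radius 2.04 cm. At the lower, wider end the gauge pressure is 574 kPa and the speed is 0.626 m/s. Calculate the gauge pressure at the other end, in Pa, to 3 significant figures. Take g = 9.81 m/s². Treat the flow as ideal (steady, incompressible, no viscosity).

P₂ = 441000 Pa

By continuity, v₂ = v₁·A₁/A₂ = 0.626·(84.9/13.1) = 4.07 m/s.
Applying Bernoulli between the two ends and solving for P₂: P₂ = P₁ + ½ρ(v₁² − v₂²) − ρgΔh.
P₂ = 574000 + ½·1000·(0.626² − 4.07²) − 1000·9.81·(+12.7) = 574000 + (-8080) − (125000) = 441000 Pa.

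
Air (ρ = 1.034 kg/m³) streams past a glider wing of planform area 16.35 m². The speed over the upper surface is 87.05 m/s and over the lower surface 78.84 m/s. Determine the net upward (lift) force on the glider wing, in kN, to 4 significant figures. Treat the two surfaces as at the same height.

The faster flow above has the lower pressure; Bernoulli (same height) gives ΔP = ½ρ(v_up² − v_low²).
ΔP = ½·1.034·(87.05² − 78.84²) = 704.1 Pa.
Lift = ΔP · A = 704.1 × 16.35 = 11510 N.

F ≈ 11.51 kN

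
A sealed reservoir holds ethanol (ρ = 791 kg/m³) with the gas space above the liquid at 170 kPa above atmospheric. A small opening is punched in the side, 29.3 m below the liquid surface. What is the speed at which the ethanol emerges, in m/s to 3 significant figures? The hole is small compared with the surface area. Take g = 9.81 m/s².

31.7 m/s

Take point 1 at the surface (v₁ ≈ 0) and point 2 at the hole (at atmospheric pressure). Bernoulli: P₁ + ρg h = P_atm + ½ρv₂².
With P₁ − P_atm = 170000 Pa, v₂ = √(2gh + 2ΔP/ρ) = √(2·9.81·29.3 + 2·170000/791) = 31.7 m/s.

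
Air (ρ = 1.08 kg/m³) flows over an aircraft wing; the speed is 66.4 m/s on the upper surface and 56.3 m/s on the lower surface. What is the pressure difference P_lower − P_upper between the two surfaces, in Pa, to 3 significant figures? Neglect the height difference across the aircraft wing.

Bernoulli (same height): P_lower − P_upper = ½ρ(v_upper² − v_lower²).
ΔP = ½·1.08·(66.4² − 56.3²) = 669 Pa.

669 Pa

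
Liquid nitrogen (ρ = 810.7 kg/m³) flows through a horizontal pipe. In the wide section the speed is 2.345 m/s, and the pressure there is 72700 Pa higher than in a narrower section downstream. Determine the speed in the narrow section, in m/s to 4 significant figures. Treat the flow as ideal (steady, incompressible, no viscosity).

v₂ ≈ 13.60 m/s

Horizontal Bernoulli: P₁ + ½ρv₁² = P₂ + ½ρv₂², so v₂² = v₁² + 2(P₁ − P₂)/ρ.
v₂ = √(2.345² + 2·72700/810.7) = √(5.499 + 179.4) = 13.60 m/s.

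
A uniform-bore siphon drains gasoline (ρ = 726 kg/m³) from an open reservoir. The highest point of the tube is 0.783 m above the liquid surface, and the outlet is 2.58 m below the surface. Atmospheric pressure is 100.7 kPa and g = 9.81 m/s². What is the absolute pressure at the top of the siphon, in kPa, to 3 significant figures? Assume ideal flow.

76.7 kPa

From the surface to the outlet (both open to atmosphere, surface at rest): v = √(2g·h_out) = √(2·9.81·2.58) = 7.11 m/s.
The bore is uniform, so the speed at the crest is the same v. Bernoulli surface→crest: P_atm = P_top + ½ρv² + ρg·h_top.
P_top = 100700 − ½·726·7.11² − 726·9.81·0.783 = 76700 Pa.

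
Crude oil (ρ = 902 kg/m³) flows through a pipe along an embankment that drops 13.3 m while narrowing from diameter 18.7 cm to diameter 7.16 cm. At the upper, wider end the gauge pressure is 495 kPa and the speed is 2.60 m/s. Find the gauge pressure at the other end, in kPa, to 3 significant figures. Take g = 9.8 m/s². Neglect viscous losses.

Mass conservation (A₁v₁ = A₂v₂) gives v₂ = 2.60 × 275/40.3 = 17.7 m/s.
Energy conservation along the streamline gives P₂ = P₁ − ½ρ(v₂² − v₁²) − ρg(h₂ − h₁).
P₂ = 495000 + ½·902·(2.60² − 17.7²) − 902·9.8·(−13.3) = 495000 + (-139000) − (-118000) = 474000 Pa.

474 kPa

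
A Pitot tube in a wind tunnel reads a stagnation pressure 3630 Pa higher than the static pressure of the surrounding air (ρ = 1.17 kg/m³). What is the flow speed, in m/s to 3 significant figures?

78.8 m/s

The dynamic pressure equals the rise in static pressure at the stagnation point: ΔP = ½ρv².
v = √(2ΔP/ρ) = √(2·3630/1.17) = 78.8 m/s.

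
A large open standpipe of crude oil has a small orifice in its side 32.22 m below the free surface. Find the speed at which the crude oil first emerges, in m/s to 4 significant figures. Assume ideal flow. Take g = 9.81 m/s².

Torricelli's result v = √(2gh) gives v = √(2·9.81·32.22) = 25.14 m/s.

v ≈ 25.14 m/s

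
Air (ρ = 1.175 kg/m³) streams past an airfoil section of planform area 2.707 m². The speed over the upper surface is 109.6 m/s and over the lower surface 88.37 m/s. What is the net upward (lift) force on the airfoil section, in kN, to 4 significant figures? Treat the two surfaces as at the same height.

The faster flow above has the lower pressure; Bernoulli (same height) gives ΔP = ½ρ(v_up² − v_low²).
ΔP = ½·1.175·(109.6² − 88.37²) = 2469 Pa.
Lift = ΔP · A = 2469 × 2.707 = 6684 N.

F ≈ 6.684 kN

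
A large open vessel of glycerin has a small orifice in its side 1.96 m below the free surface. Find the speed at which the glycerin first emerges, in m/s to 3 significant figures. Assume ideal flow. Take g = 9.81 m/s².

v ≈ 6.20 m/s

Bernoulli from surface to hole (P equal, v_surface ≈ 0): v = √(2gh) = √(2×9.81×1.96) = 6.20 m/s.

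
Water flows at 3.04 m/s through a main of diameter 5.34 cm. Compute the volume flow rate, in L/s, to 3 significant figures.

6.81 L/s

Q = A·v = 0.00224 m² × 3.04 m/s = 0.00681 m³/s.
Converting: 0.00681 m³/s × 1000 = 6.81 L/s.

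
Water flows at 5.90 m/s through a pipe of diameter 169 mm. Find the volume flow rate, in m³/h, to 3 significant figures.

Q ≈ 476 m³/h

Q = A·v = 0.0224 m² × 5.90 m/s = 0.132 m³/s.
Converting: 0.132 m³/s × 3600 = 476 m³/h.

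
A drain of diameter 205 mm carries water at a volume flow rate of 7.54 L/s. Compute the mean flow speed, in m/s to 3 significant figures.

Q = 7.54 L/s = 0.00754 m³/s.
v = Q/A = 0.00754 / 0.0330 = 0.228 m/s.

v ≈ 0.228 m/s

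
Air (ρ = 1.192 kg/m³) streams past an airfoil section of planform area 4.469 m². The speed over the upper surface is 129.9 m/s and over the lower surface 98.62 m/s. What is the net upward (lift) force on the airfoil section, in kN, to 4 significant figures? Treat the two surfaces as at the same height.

F ≈ 19.04 kN

From P + ½ρv² = const at equal height, P_low − P_up = ½ρ(v_up² − v_low²).
ΔP = ½·1.192·(129.9² − 98.62²) = 4260 Pa.
Lift = ΔP · A = 4260 × 4.469 = 19040 N.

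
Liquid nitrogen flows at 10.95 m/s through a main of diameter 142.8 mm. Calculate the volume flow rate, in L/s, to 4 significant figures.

Q = A·v = 0.01602 m² × 10.95 m/s = 0.1754 m³/s.
Converting: 0.1754 m³/s × 1000 = 175.4 L/s.

Q ≈ 175.4 L/s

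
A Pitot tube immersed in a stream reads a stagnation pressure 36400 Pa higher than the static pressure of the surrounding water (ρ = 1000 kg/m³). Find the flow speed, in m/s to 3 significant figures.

v = 8.53 m/s

Bernoulli between the free stream and the stagnation point: ½ρv² = P_stag − P_static.
v = √(2ΔP/ρ) = √(2·36400/1000) = 8.53 m/s.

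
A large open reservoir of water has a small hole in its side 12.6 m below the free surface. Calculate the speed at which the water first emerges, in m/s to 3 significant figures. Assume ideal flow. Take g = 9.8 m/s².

The surface is effectively still and both ends are open, so ½v² = gh and v = √(2·9.8·12.6) = 15.7 m/s.

v = 15.7 m/s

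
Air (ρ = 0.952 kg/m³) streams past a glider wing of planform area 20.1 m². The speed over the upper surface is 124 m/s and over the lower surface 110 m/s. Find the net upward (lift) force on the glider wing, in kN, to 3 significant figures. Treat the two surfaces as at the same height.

From P + ½ρv² = const at equal height, P_low − P_up = ½ρ(v_up² − v_low²).
ΔP = ½·0.952·(124² − 110²) = 1560 Pa.
Lift = ΔP · A = 1560 × 20.1 = 31300 N.

F = 31.3 kN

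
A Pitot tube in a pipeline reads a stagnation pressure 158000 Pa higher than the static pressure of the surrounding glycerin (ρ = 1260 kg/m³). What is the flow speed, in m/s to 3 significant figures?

v ≈ 15.8 m/s

At the stagnation point the flow is brought to rest, so Bernoulli gives P_stag − P_static = ½ρv².
v = √(2ΔP/ρ) = √(2·158000/1260) = 15.8 m/s.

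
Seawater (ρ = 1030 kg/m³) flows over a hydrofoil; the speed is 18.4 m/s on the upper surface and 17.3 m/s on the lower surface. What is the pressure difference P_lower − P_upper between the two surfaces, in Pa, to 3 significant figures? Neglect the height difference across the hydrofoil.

ΔP ≈ 20200 Pa

Bernoulli (same height): P_lower − P_upper = ½ρ(v_upper² − v_lower²).
ΔP = ½·1030·(18.4² − 17.3²) = 20200 Pa.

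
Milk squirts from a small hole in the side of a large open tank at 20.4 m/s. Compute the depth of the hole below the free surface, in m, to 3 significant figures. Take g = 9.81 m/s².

Inverting v = √(2gh) gives h = v² / 2g.
h = 20.4²/(2·9.81) = 416/19.62 = 21.2 m.

h ≈ 21.2 m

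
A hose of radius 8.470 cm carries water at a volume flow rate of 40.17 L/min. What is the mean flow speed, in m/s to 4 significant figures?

Q = 40.17 L/min = 0.0006695 m³/s.
v = Q/A = 0.0006695 / 0.02254 = 0.02971 m/s.

0.02971 m/s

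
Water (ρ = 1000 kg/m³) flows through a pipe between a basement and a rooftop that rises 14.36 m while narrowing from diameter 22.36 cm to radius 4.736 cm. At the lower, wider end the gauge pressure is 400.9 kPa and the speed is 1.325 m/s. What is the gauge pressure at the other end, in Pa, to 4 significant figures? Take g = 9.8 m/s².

Continuity gives A₁v₁ = A₂v₂, so v₂ = (392.7 cm²)/(70.46 cm²) × 1.325 m/s = 7.384 m/s.
Applying Bernoulli between the two ends and solving for P₂: P₂ = P₁ + ½ρ(v₁² − v₂²) − ρgΔh.
P₂ = 400900 + ½·1000·(1.325² − 7.384²) − 1000·9.8·(+14.36) = 400900 + (-26380) − (140700) = 233800 Pa.

233800 Pa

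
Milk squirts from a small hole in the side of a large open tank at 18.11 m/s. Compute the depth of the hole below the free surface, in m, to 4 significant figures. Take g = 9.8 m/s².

For a small hole in a large open tank, ½v² = gh, giving h = v²/(2g).
h = 18.11²/(2·9.8) = 328.0/19.60 = 16.73 m.

16.73 m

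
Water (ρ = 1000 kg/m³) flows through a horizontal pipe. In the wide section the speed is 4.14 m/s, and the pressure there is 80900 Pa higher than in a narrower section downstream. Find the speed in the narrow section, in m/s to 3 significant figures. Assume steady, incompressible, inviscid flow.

v₂ ≈ 13.4 m/s

Horizontal Bernoulli: P₁ + ½ρv₁² = P₂ + ½ρv₂², so v₂² = v₁² + 2(P₁ − P₂)/ρ.
v₂ = √(4.14² + 2·80900/1000) = √(17.1 + 162) = 13.4 m/s.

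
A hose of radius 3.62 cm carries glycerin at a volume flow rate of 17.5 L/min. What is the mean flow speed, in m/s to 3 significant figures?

Q = 17.5 L/min = 0.000292 m³/s.
v = Q/A = 0.000292 / 0.00412 = 0.0708 m/s.

v = 0.0708 m/s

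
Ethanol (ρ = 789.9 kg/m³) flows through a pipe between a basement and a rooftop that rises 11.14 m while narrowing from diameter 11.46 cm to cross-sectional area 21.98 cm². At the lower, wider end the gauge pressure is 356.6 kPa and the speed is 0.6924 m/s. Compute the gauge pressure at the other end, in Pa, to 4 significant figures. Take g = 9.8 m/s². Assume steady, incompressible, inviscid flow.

The volume flow rate is constant, so v₂ = (A₁/A₂)v₁ = (103.1/21.98)·0.6924 = 3.249 m/s.
Applying Bernoulli between the two ends and solving for P₂: P₂ = P₁ + ½ρ(v₁² − v₂²) − ρgΔh.
P₂ = 356600 + ½·789.9·(0.6924² − 3.249²) − 789.9·9.8·(+11.14) = 356600 + (-3980) − (86230) = 266400 Pa.

266400 Pa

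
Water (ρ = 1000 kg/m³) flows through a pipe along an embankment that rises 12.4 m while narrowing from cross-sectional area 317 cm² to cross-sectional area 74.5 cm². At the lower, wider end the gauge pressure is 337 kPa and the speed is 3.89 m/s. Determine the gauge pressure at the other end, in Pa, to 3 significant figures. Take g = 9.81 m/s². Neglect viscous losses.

P₂ ≈ 85900 Pa

Continuity gives A₁v₁ = A₂v₂, so v₂ = (317 cm²)/(74.5 cm²) × 3.89 m/s = 16.6 m/s.
Energy conservation along the streamline gives P₂ = P₁ − ½ρ(v₂² − v₁²) − ρg(h₂ − h₁).
P₂ = 337000 + ½·1000·(3.89² − 16.6²) − 1000·9.81·(+12.4) = 337000 + (-129000) − (122000) = 85900 Pa.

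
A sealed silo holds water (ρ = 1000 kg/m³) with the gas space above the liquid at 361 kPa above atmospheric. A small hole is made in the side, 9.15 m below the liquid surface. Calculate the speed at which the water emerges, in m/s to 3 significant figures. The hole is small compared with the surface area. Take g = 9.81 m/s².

v ≈ 30.0 m/s

Take point 1 at the surface (v₁ ≈ 0) and point 2 at the hole (at atmospheric pressure). Bernoulli: P₁ + ρg h = P_atm + ½ρv₂².
With P₁ − P_atm = 361000 Pa, v₂ = √(2gh + 2ΔP/ρ) = √(2·9.81·9.15 + 2·361000/1000) = 30.0 m/s.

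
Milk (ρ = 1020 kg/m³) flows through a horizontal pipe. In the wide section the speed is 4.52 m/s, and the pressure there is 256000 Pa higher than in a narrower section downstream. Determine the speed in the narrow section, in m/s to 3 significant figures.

v₂ ≈ 22.9 m/s

Along the level pipe P + ½ρv² is conserved, hence v₂² = v₁² + 2(P₁ − P₂)/ρ.
v₂ = √(4.52² + 2·256000/1020) = √(20.4 + 502) = 22.9 m/s.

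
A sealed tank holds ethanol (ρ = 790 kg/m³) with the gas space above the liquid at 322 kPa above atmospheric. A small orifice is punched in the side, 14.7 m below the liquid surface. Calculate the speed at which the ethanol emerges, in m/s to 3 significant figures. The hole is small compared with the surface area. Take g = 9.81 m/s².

v ≈ 33.2 m/s

Take point 1 at the surface (v₁ ≈ 0) and point 2 at the hole (at atmospheric pressure). Bernoulli: P₁ + ρg h = P_atm + ½ρv₂².
With P₁ − P_atm = 322000 Pa, v₂ = √(2gh + 2ΔP/ρ) = √(2·9.81·14.7 + 2·322000/790) = 33.2 m/s.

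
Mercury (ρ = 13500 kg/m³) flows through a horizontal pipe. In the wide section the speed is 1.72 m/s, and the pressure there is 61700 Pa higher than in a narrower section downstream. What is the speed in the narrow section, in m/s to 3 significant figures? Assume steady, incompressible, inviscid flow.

3.48 m/s

With h₁ = h₂, rearranging Bernoulli gives v₂ = √(v₁² + 2ΔP/ρ).
v₂ = √(1.72² + 2·61700/13500) = √(2.96 + 9.14) = 3.48 m/s.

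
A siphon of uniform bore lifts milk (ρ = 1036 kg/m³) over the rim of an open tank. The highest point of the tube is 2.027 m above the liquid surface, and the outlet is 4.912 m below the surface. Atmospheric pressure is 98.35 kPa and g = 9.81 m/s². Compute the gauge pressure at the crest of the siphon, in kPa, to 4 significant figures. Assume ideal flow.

From the surface to the outlet (both open to atmosphere, surface at rest): v = √(2g·h_out) = √(2·9.81·4.912) = 9.817 m/s.
With constant cross-section the crest speed equals v; applying Bernoulli from the surface up to the crest, P_top = P_atm − ½ρv² − ρg·h_top.
P_top = 98350 − ½·1036·9.817² − 1036·9.81·2.027 = 27830 Pa. So P_gauge = P_top − P_atm = -70520 Pa.

P_gauge ≈ -70.52 kPa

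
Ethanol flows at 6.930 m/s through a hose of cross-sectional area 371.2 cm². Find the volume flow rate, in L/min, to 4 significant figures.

Q = A·v = 0.03712 m² × 6.930 m/s = 0.2572 m³/s.
Converting: 0.2572 m³/s × 60000 = 15430 L/min.

Q ≈ 15430 L/min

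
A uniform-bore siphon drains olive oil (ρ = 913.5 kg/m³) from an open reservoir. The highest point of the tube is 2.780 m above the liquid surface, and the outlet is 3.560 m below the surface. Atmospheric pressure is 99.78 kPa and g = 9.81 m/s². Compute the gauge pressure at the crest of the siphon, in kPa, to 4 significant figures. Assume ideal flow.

From the surface to the outlet (both open to atmosphere, surface at rest): v = √(2g·h_out) = √(2·9.81·3.560) = 8.357 m/s.
Continuity keeps v the same throughout the tube; from surface to crest, P_atm + 0 = P_top + ½ρv² + ρg·h_top.
P_top = 99780 − ½·913.5·8.357² − 913.5·9.81·2.780 = 42960 Pa. So P_gauge = P_top − P_atm = -56820 Pa.

-56.82 kPa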